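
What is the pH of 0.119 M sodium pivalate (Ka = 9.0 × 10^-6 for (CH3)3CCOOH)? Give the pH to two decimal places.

(CH3)3CCOO- is the conjugate base of the weak acid (CH3)3CCOOH.
Kb = Kw/Ka = 1.0×10^-14 / 9.0 × 10^-6 = 1.11 × 10^-9
Kb = x²/(0.119 − x) = 1.11 × 10^-9
Since Kb ≪ C₀, x ≈ √(Kb·C₀) = 1.15 × 10^-5 M.
Check: 0.0097% ionized — well under 5%, approximation valid.
pOH = 4.94, so pH = 14.00 − pOH = 9.06

pH = 9.06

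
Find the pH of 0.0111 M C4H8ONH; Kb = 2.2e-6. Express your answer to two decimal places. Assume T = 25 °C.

pH = 10.19

C4H8ONH + H2O ⇌ C4H8ONH2+ + OH-
Kb = x²/(0.0111 − x) = 2.2 × 10^-6
Since Kb ≪ C₀, x ≈ √(Kb·C₀) = 1.56 × 10^-4 M.
Check: 1.4% ionized — well under 5%, approximation valid.
pOH = 3.81, so pH = 14.00 − pOH = 10.19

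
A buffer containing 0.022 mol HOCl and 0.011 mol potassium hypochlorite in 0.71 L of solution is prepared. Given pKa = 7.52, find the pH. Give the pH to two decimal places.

Using pH = pKa + log([base]/[acid]) with [base]/[acid] = 0.011/0.022:
pH = 7.52 + (-0.301) = 7.22

pH = 7.22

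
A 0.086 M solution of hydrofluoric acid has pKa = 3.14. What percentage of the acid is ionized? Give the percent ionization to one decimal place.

8.8%

HF ⇌ F- + H+; let x = [H+] at equilibrium.
Ka = 10^(−3.14) = 7.24 × 10^-4
Ka = x²/(C₀ − x); solving the quadratic gives x = 7.54 × 10^-3 M.
Fraction ionized = 7.54 × 10^-3 / 0.086 = 0.0877 → 8.8%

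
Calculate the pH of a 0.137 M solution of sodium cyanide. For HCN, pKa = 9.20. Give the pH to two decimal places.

pH = 11.17

CN- is the conjugate base of the weak acid HCN.
Ka = 10^(−9.20) = 6.31 × 10^-10
Kb = Kw/Ka = 1.0×10^-14 / 6.31 × 10^-10 = 1.58 × 10^-5
From the ICE table, Kb = [OH-]²/(0.137 − [OH-]) = 1.58 × 10^-5.
Neglecting [OH-] in the denominator: [OH-] = √(1.58 × 10^-5 × 0.137) = 1.47 × 10^-3 M
pOH = −log(1.47 × 10^-3) = 2.83; pH = 14.00 − 2.83 = 11.17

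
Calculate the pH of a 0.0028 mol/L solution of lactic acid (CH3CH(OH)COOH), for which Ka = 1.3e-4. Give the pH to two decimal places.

CH3CH(OH)COOH ⇌ CH3CH(OH)COO- + H+
From the ICE table, Ka = [H+]²/(0.0028 − [H+]) = 1.3 × 10^-4.
[H+] is not negligible relative to C₀; solve [H+]² + 0.00013·[H+] − 3.64e-07 = 0.
[H+] = (−Ka + √(Ka² + 4·Ka·C₀))/2 = 5.42 × 10^-4 M
pH = −log(5.42 × 10^-4) = 3.27

pH = 3.27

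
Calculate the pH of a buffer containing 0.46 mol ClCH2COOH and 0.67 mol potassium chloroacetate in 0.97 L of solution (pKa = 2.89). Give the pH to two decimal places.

Using pH = pKa + log([base]/[acid]) with [base]/[acid] = 0.67/0.46:
pH = 2.89 + (+0.163) = 3.05

pH = 3.05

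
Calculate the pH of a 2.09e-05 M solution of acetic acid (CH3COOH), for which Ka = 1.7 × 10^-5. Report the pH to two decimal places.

CH3COOH ⇌ CH3COO- + H+
From the ICE table, Ka = x²/(2.09e-05 − x) = 1.7 × 10^-5.
x is not negligible relative to C₀; solve x² + 1.7e-05·x − 3.55e-10 = 0.
x = (−Ka + √(Ka² + 4·Ka·C₀))/2 = 1.22 × 10^-5 M
pH = −log[H+] = −log(1.22 × 10^-5) = 4.91

pH = 4.91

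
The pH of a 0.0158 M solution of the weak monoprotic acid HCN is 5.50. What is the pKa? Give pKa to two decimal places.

[H+] = 10^(-5.50) = 3.16 × 10^-6 M
At equilibrium [HA] = 0.0158 − 3.16 × 10^-6 = 1.58 × 10^-2 M
Ka = [H+][A-]/[HA] = (3.16 × 10^-6)² / 1.58 × 10^-2 = 6.32 × 10^-10
pKa = -log(6.32 × 10^-10) = 9.20

pKa = 9.20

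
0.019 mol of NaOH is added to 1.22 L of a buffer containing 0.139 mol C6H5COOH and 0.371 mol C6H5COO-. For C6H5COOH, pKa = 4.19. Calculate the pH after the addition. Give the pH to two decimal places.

OH- converts C6H5COOH to C6H5COO-: C6H5COOH → 0.12 mol, C6H5COO- → 0.39 mol.
pH = pKa + log(n_C6H5COO-/n_C6H5COOH) = 4.19 + log(0.39/0.12) = 4.19 + (+0.512)

pH = 4.70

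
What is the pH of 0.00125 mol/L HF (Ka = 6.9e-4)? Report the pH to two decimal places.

pH = 3.19

HF ⇌ F- + H+
From the ICE table, Ka = [H+]²/(0.00125 − [H+]) = 6.9 × 10^-4.
Here C₀/Ka ≈ 1.81, so the small-[H+] approximation fails. Use the quadratic:
[H+] = [−0.00069 + √(0.00069² + 3.45e-06)]/2 = 6.46 × 10^-4 M
pH = −log(6.46 × 10^-4) = 3.19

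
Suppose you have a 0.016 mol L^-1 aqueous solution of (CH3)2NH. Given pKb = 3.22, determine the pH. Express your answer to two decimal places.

(CH3)2NH + H2O ⇌ (CH3)2NH2+ + OH-
Kb = 10^(−3.22) = 6.03 × 10^-4
Let x = [OH-] at equilibrium. Kb = x²/(0.016 − x).
x is not negligible relative to C₀; solve x² + 0.000603·x − 9.65e-06 = 0.
x = [−0.000603 + √(0.000603² + 3.86e-05)]/2 = 2.82 × 10^-3 M
pOH = 2.55, so pH = 14.00 − pOH = 11.45

pH = 11.45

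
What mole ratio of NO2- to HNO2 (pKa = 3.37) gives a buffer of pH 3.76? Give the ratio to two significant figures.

pH = pKa + log(r) ⇒ log(r) = 3.76 − 3.37 = +0.39
r = [NO2-]/[HNO2] = 10^(+0.39) = 2.45

ratio = 2.5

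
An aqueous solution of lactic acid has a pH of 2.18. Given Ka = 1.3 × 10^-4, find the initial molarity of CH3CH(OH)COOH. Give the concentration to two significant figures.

C₀ = 3.4 × 10^-1 M

[H+] = 10^(-2.18) = 6.61 × 10^-3 M = x
Ka = x²/(C₀ − x) ⇒ C₀ = x + x²/Ka
C₀ = 6.61 × 10^-3 + (6.61 × 10^-3)²/(1.3 × 10^-4) = 3.43 × 10^-1 M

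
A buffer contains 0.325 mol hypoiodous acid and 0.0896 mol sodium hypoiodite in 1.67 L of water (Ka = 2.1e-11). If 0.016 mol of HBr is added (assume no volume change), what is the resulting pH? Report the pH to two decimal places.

After neutralization: n(HOI) = 0.341 mol, n(OI-) = 0.0736 mol.
pKa = −log(2.1 × 10^-11) = 10.678
pH = pKa + log(n_OI-/n_HOI) = 10.678 + log(0.0736/0.341) = 10.678 + (-0.666)

pH = 10.01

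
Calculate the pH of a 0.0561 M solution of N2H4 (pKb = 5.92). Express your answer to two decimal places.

pH = 10.41

N2H4 + H2O ⇌ N2H5+ + OH-
Kb = 10^(−5.92) = 1.20 × 10^-6
Kb = [OH-]²/(0.0561 − [OH-]) = 1.20 × 10^-6
Neglecting [OH-] in the denominator: [OH-] = √(1.20 × 10^-6 × 0.0561) = 2.59 × 10^-4 M
pOH = 3.59, so pH = 14.00 − pOH = 10.41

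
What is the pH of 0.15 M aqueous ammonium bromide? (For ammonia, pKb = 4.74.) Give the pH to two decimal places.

pH = 5.04

NH4+ is the conjugate acid of the weak base NH3.
Kb = 10^(−4.74) = 1.82 × 10^-5
Ka = Kw/Kb = 1.0×10^-14 / 1.82 × 10^-5 = 5.49 × 10^-10
From the ICE table, Ka = x²/(0.15 − x) = 5.49 × 10^-10.
Since Ka ≪ C₀, x ≈ √(Ka·C₀) = 9.07 × 10^-6 M.
pH = −log(9.07 × 10^-6) = 5.04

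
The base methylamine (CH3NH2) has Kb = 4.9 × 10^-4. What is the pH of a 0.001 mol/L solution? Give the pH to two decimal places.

CH3NH2 + H2O ⇌ CH3NH3+ + OH-
From the ICE table, Kb = x²/(0.001 − x) = 4.9 × 10^-4.
The 5% rule fails; solving x² + Kb·x − Kb·C₀ = 0 exactly:
x = [−0.00049 + √(0.00049² + 1.96e-06)]/2 = 4.97 × 10^-4 M
pOH = −log(4.97 × 10^-4) = 3.30; pH = 14.00 − 3.30 = 10.70

pH = 10.70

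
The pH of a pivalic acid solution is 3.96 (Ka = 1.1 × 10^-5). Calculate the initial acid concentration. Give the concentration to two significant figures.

C₀ = 1.2 × 10^-3 M

[H+] = 10^(-3.96) = 1.10 × 10^-4 M = x
Ka = x²/(C₀ − x) ⇒ C₀ = x + x²/Ka
C₀ = 1.10 × 10^-4 + (1.10 × 10^-4)²/(1.1 × 10^-5) = 1.21 × 10^-3 M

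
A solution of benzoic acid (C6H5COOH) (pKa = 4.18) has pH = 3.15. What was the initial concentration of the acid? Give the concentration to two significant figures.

C₀ = 8.3 × 10^-3 M

[H+] = 10^(-3.15) = 7.08 × 10^-4 M = x
Ka = 10^(−4.18) = 6.61 × 10^-5
Ka = x²/(C₀ − x) ⇒ C₀ = x + x²/Ka
C₀ = 7.08 × 10^-4 + (7.08 × 10^-4)²/(6.61 × 10^-5) = 8.29 × 10^-3 M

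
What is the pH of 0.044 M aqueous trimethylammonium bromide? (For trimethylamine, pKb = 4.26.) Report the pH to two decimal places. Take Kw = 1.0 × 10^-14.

(CH3)3NH+ is the conjugate acid of the weak base (CH3)3N.
Kb = 10^(−4.26) = 5.50 × 10^-5
Ka = Kw/Kb = 1.0×10^-14 / 5.50 × 10^-5 = 1.82 × 10^-10
Let x = [H+] at equilibrium. Ka = x²/(0.044 − x).
Since Ka ≪ C₀, x ≈ √(Ka·C₀) = 2.83 × 10^-6 M.
Check: 0.0064% ionized — well under 5%, approximation valid.
pH = −log[H+] = −log(2.83 × 10^-6) = 5.55

pH = 5.55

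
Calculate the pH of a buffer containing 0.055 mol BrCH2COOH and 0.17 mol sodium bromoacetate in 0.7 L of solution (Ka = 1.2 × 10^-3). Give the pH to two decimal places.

pH = 3.41

pKa = −log(1.2 × 10^-3) = 2.921
Henderson–Hasselbalch: pH = pKa + log([BrCH2COO-]/[BrCH2COOH]) = 2.921 + log(0.17/0.055)
pH = 2.921 + (+0.490) = 3.41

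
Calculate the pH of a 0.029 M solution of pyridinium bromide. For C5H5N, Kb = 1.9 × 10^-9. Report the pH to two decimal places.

C5H5NH+ is the conjugate acid of the weak base C5H5N.
Ka = Kw/Kb = 1.0×10^-14 / 1.9 × 10^-9 = 5.26 × 10^-6
Ka = [H+]²/(0.029 − [H+]) = 5.26 × 10^-6
Since Ka ≪ C₀, [H+] ≈ √(Ka·C₀) = 3.91 × 10^-4 M.
Check: 1.3% ionized — well under 5%, approximation valid.
pH = −log[H+] = −log(3.91 × 10^-4) = 3.41

pH = 3.41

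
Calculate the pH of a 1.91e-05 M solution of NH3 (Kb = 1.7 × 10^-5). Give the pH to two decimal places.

pH = 9.06

NH3 + H2O ⇌ NH4+ + OH-
From the ICE table, Kb = [OH-]²/(1.91e-05 − [OH-]) = 1.7 × 10^-5.
Here C₀/Kb ≈ 1.12, so the small-[OH-] approximation fails. Use the quadratic:
[OH-] = (−Kb + √(Kb² + 4·Kb·C₀))/2 = 1.14 × 10^-5 M
pOH = −log(1.14 × 10^-5) = 4.94; pH = 14.00 − 4.94 = 9.06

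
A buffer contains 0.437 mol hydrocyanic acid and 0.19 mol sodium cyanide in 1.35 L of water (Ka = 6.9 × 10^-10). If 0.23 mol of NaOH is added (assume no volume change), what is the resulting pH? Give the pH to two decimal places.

OH- converts HCN to CN-: HCN → 0.207 mol, CN- → 0.42 mol.
pKa = −log(6.9 × 10^-10) = 9.161
pH = pKa + log([A⁻]/[HA]) = 9.161 + log(0.42/0.207) = 9.161 +0.307

pH = 9.47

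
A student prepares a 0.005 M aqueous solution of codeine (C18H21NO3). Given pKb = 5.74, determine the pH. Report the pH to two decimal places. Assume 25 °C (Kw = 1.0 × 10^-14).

pH = 9.98

C18H21NO3 + H2O ⇌ C18H22NO3+ + OH-
Kb = 10^(−5.74) = 1.82 × 10^-6
From the ICE table, Kb = [OH-]²/(0.005 − [OH-]) = 1.82 × 10^-6.
Neglecting [OH-] in the denominator: [OH-] = √(1.82 × 10^-6 × 0.005) = 9.54 × 10^-5 M
pOH = −log(9.54 × 10^-5) = 4.02; pH = 14.00 − 4.02 = 9.98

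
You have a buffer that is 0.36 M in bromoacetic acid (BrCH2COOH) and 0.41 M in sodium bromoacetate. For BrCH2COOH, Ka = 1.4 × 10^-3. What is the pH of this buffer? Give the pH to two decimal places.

pH = 2.91

pKa = −log(1.4 × 10^-3) = 2.854
pH = pKa + log([A⁻]/[HA]) = 2.854 + log(0.41/0.36)
pH = 2.854 + (+0.056) = 2.91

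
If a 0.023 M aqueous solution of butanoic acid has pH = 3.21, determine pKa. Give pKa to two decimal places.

pKa = 4.77

[H+] = 10^(-3.21) = 6.17 × 10^-4 M
At equilibrium [HA] = 0.023 − 6.17 × 10^-4 = 2.24 × 10^-2 M
Ka = [H+][A-]/[HA] = (6.17 × 10^-4)² / 2.24 × 10^-2 = 1.70 × 10^-5
pKa = -log(1.70 × 10^-5) = 4.77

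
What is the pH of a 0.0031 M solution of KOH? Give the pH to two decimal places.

pH = 11.49

KOH is a strong base; [OH-] = 0.0031 M.
pOH = -log(0.0031) = 2.51
pH = 14.00 - 2.51 = 11.49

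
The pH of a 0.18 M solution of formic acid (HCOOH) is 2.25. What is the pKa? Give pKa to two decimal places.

pKa = 3.74

[H+] = 10^(-2.25) = 5.62 × 10^-3 M
At equilibrium [HA] = 0.18 − 5.62 × 10^-3 = 1.74 × 10^-1 M
Ka = [H+][A-]/[HA] = (5.62 × 10^-3)² / 1.74 × 10^-1 = 1.82 × 10^-4
pKa = -log(1.82 × 10^-4) = 3.74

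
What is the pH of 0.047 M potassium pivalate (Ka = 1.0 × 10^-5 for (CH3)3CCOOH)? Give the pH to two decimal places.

pH = 8.84

(CH3)3CCOO- is the conjugate base of the weak acid (CH3)3CCOOH.
Kb = Kw/Ka = 1.0×10^-14 / 1.0 × 10^-5 = 1.00 × 10^-9
Let x = [OH-] at equilibrium. Kb = x²/(0.047 − x).
Since Kb ≪ C₀, x ≈ √(Kb·C₀) = 6.86 × 10^-6 M.
pOH = −log(6.86 × 10^-6) = 5.16; pH = 14.00 − 5.16 = 8.84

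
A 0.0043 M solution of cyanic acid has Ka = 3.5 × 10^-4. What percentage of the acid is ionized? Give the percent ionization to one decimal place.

HOCN ⇌ OCN- + H+; let x = [H+] at equilibrium.
Solve x² + 0.00035x − 1.5e-06 = 0 → x = 1.06 × 10^-3 M
Fraction ionized = 1.06 × 10^-3 / 0.0043 = 0.2465 → 24.7%

24.7%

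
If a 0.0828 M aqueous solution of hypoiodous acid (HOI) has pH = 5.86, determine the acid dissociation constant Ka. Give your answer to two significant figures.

[H+] = 10^(-5.86) = 1.38 × 10^-6 M
At equilibrium [HA] = 0.0828 − 1.38 × 10^-6 = 8.28 × 10^-2 M
Ka = [H+][A-]/[HA] = (1.38 × 10^-6)² / 8.28 × 10^-2 = 2.3 × 10^-11

Ka = 2.3 × 10^-11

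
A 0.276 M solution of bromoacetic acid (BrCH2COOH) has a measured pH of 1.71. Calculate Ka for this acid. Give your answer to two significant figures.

Ka = 1.5 × 10^-3

[H+] = 10^(-1.71) = 1.95 × 10^-2 M
At equilibrium [HA] = 0.276 − 1.95 × 10^-2 = 2.57 × 10^-1 M
Ka = [H+][A-]/[HA] = (1.95 × 10^-2)² / 2.57 × 10^-1 = 1.5 × 10^-3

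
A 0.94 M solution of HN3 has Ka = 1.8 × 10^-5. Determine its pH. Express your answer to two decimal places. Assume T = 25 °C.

HN3 ⇌ N3- + H+
Ka = [H+]²/(0.94 − [H+]) = 1.8 × 10^-5
Neglecting [H+] in the denominator: [H+] = √(1.8 × 10^-5 × 0.94) = 4.11 × 10^-3 M
([H+]/C₀ = 0.44% < 5%, so the approximation holds.)
pH = −log[H+] = −log(4.11 × 10^-3) = 2.39

pH = 2.39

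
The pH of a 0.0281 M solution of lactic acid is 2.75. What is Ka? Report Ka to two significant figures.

Ka = 1.2 × 10^-4

[H+] = 10^(-2.75) = 1.78 × 10^-3 M
At equilibrium [HA] = 0.0281 − 1.78 × 10^-3 = 2.63 × 10^-2 M
Ka = [H+][A-]/[HA] = (1.78 × 10^-3)² / 2.63 × 10^-2 = 1.2 × 10^-4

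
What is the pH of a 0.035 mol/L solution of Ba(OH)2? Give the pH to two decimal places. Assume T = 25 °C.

Ba(OH)2 is a strong base (each formula unit releases 2 OH-); [OH-] = 0.07 M.
pOH = -log(0.07) = 1.15
pH = 14.00 - 1.15 = 12.85

pH = 12.85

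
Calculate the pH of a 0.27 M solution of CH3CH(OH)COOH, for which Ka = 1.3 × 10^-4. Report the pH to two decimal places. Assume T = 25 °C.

CH3CH(OH)COOH ⇌ CH3CH(OH)COO- + H+
From the ICE table, Ka = x²/(0.27 − x) = 1.3 × 10^-4.
Assume x ≪ 0.27: x ≈ √(1.3 × 10^-4 × 0.27) = 5.92 × 10^-3 M
(x/C₀ = 2.2% < 5%, so the approximation holds.)
pH = −log[H+] = −log(5.92 × 10^-3) = 2.23

pH = 2.23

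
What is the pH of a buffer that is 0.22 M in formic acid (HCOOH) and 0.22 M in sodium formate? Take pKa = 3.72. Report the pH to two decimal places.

Henderson–Hasselbalch: pH = pKa + log([HCOO-]/[HCOOH]) = 3.72 + log(0.22/0.22)
pH = 3.72 + (+0.000) = 3.72

pH = 3.72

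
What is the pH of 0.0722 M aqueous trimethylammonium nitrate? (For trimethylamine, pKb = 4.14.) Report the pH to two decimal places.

pH = 5.50

(CH3)3NH+ is the conjugate acid of the weak base (CH3)3N.
Kb = 10^(−4.14) = 7.24 × 10^-5
Ka = Kw/Kb = 1.0×10^-14 / 7.24 × 10^-5 = 1.38 × 10^-10
Ka = [H+]²/(0.0722 − [H+]) = 1.38 × 10^-10
Neglecting [H+] in the denominator: [H+] = √(1.38 × 10^-10 × 0.0722) = 3.16 × 10^-6 M
pH = −log[H+] = −log(3.16 × 10^-6) = 5.50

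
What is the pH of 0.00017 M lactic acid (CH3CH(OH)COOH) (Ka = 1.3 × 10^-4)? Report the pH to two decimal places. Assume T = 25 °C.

pH = 4.01

CH3CH(OH)COOH ⇌ CH3CH(OH)COO- + H+
From the ICE table, Ka = x²/(0.00017 − x) = 1.3 × 10^-4.
Here C₀/Ka ≈ 1.31, so the small-x approximation fails. Use the quadratic:
x = [−0.00013 + √(0.00013² + 8.84e-08)]/2 = 9.72 × 10^-5 M
pH = −log(9.72 × 10^-5) = 4.01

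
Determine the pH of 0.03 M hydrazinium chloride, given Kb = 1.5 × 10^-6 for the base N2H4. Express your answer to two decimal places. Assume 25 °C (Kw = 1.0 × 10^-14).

N2H5+ is the conjugate acid of the weak base N2H4.
Ka = Kw/Kb = 1.0×10^-14 / 1.5 × 10^-6 = 6.67 × 10^-9
Ka = x²/(0.03 − x) = 6.67 × 10^-9
Since Ka ≪ C₀, x ≈ √(Ka·C₀) = 1.41 × 10^-5 M.
(x/C₀ = 0.047% < 5%, so the approximation holds.)
pH = −log(1.41 × 10^-5) = 4.85

pH = 4.85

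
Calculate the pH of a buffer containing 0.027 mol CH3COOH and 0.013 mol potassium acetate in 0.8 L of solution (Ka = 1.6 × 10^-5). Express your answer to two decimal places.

pH = 4.48

pKa = −log(1.6 × 10^-5) = 4.796
Using pH = pKa + log([base]/[acid]) with [base]/[acid] = 0.013/0.027:
pH = 4.796 + (-0.317) = 4.48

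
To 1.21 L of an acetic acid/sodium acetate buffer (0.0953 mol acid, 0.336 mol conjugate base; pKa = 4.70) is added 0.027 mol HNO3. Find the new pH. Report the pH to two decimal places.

pH = 5.10

After neutralization: n(CH3COOH) = 0.122 mol, n(CH3COO-) = 0.309 mol.
Henderson–Hasselbalch with mole ratio 0.309/0.122: pH = 4.70 + (+0.404)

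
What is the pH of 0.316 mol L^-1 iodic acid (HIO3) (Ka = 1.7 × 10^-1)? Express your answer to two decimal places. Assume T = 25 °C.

pH = 0.79

HIO3 ⇌ IO3- + H+
Let x = [H+] at equilibrium. Ka = x²/(0.316 − x).
x is not negligible relative to C₀; solve x² + 0.17·x − 0.0537 = 0.
x = [−0.17 + √(0.17² + 0.215)]/2 = 1.62 × 10^-1 M
pH = −log(1.62 × 10^-1) = 0.79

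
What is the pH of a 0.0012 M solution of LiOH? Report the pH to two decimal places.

LiOH is a strong base; [OH-] = 0.0012 M.
pOH = -log(0.0012) = 2.92
pH = 14.00 - 2.92 = 11.08

pH = 11.08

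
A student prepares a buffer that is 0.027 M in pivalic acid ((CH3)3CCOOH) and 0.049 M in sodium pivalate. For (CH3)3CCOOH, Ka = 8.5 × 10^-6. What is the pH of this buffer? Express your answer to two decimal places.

pH = 5.33

pKa = −log(8.5 × 10^-6) = 5.071
pH = pKa + log([A⁻]/[HA]) = 5.071 + log(0.049/0.027)
pH = 5.071 + (+0.259) = 5.33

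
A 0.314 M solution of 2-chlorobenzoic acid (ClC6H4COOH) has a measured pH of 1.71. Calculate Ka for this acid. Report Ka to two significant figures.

[H+] = 10^(-1.71) = 1.95 × 10^-2 M
At equilibrium [HA] = 0.314 − 1.95 × 10^-2 = 2.94 × 10^-1 M
Ka = [H+][A-]/[HA] = (1.95 × 10^-2)² / 2.94 × 10^-1 = 1.3 × 10^-3

Ka = 1.3 × 10^-3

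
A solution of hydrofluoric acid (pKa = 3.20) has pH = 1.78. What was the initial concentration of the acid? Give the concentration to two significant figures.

[H+] = 10^(-1.78) = 1.66 × 10^-2 M = x
Ka = 10^(−3.20) = 6.31 × 10^-4
Ka = x²/(C₀ − x) ⇒ C₀ = x + x²/Ka
C₀ = 1.66 × 10^-2 + (1.66 × 10^-2)²/(6.31 × 10^-4) = 4.53 × 10^-1 M

C₀ = 4.5 × 10^-1 M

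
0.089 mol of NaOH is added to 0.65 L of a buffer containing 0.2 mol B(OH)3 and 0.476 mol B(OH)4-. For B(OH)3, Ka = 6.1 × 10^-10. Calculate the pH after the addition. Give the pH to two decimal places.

OH- converts B(OH)3 to B(OH)4-: B(OH)3 → 0.111 mol, B(OH)4- → 0.565 mol.
pKa = −log(6.1 × 10^-10) = 9.215
pH = pKa + log(n_B(OH)4-/n_B(OH)3) = 9.215 + log(0.565/0.111) = 9.215 + (+0.707)

pH = 9.92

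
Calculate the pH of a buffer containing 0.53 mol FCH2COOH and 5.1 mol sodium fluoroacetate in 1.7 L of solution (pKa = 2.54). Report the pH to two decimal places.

pH = 3.52

Using pH = pKa + log([base]/[acid]) with [base]/[acid] = 5.1/0.53:
pH = 2.54 + (+0.983) = 3.52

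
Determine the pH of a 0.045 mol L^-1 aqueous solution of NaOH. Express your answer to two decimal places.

NaOH is a strong base; [OH-] = 0.045 M.
pOH = -log(0.045) = 1.35
pH = 14.00 - 1.35 = 12.65

pH = 12.65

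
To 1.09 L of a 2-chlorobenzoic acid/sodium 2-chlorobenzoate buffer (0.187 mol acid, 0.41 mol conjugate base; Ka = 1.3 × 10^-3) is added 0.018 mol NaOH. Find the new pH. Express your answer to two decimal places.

pH = 3.29

OH- converts ClC6H4COOH to ClC6H4COO-: ClC6H4COOH → 0.169 mol, ClC6H4COO- → 0.428 mol.
pKa = −log(1.3 × 10^-3) = 2.886
Henderson–Hasselbalch with mole ratio 0.428/0.169: pH = 2.886 + (+0.404)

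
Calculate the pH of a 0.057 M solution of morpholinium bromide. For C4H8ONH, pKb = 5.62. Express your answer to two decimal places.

C4H8ONH2+ is the conjugate acid of the weak base C4H8ONH.
Kb = 10^(−5.62) = 2.40 × 10^-6
Ka = Kw/Kb = 1.0×10^-14 / 2.40 × 10^-6 = 4.17 × 10^-9
From the ICE table, Ka = [H+]²/(0.057 − [H+]) = 4.17 × 10^-9.
Neglecting [H+] in the denominator: [H+] = √(4.17 × 10^-9 × 0.057) = 1.54 × 10^-5 M
Check: 0.027% ionized — well under 5%, approximation valid.
pH = −log[H+] = −log(1.54 × 10^-5) = 4.81

pH = 4.81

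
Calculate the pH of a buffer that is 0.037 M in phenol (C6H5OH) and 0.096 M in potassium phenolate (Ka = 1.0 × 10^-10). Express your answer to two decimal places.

pKa = −log(1.0 × 10^-10) = 10.000
pH = pKa + log([A⁻]/[HA]) = 10.000 + log(0.096/0.037)
pH = 10.000 + (+0.414) = 10.41

pH = 10.41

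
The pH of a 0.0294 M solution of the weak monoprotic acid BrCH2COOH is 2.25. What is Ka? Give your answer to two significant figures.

[H+] = 10^(-2.25) = 5.62 × 10^-3 M
At equilibrium [HA] = 0.0294 − 5.62 × 10^-3 = 2.38 × 10^-2 M
Ka = [H+][A-]/[HA] = (5.62 × 10^-3)² / 2.38 × 10^-2 = 1.3 × 10^-3

Ka = 1.3 × 10^-3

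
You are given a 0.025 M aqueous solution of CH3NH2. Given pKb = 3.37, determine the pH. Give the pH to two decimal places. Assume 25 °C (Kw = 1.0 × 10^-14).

pH = 11.49

CH3NH2 + H2O ⇌ CH3NH3+ + OH-
Kb = 10^(−3.37) = 4.27 × 10^-4
Kb = x²/(0.025 − x) = 4.27 × 10^-4
The 5% rule fails; solving x² + Kb·x − Kb·C₀ = 0 exactly:
x = [−0.000427 + √(0.000427² + 4.27e-05)]/2 = 3.06 × 10^-3 M
pOH = 2.51, so pH = 14.00 − pOH = 11.49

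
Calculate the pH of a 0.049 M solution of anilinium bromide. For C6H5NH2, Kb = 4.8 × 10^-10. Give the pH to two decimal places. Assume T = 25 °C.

pH = 3.00

C6H5NH3+ is the conjugate acid of the weak base C6H5NH2.
Ka = Kw/Kb = 1.0×10^-14 / 4.8 × 10^-10 = 2.08 × 10^-5
Ka = x²/(0.049 − x) = 2.08 × 10^-5
Neglecting x in the denominator: x = √(2.08 × 10^-5 × 0.049) = 1.01 × 10^-3 M
Check: 2.1% ionized — well under 5%, approximation valid.
pH = −log(1.01 × 10^-3) = 3.00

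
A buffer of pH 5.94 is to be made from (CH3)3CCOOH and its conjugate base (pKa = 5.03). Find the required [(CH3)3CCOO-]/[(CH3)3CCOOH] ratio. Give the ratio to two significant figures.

ratio = 8.1

pH = pKa + log(r) ⇒ log(r) = 5.94 − 5.03 = +0.91
r = [(CH3)3CCOO-]/[(CH3)3CCOOH] = 10^(+0.91) = 8.13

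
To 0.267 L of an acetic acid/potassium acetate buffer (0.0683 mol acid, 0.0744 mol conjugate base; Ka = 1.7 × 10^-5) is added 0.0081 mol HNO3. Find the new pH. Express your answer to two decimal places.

Added H+ converts CH3COO- to CH3COOH: CH3COOH → 0.0764 mol, CH3COO- → 0.0663 mol.
pKa = −log(1.7 × 10^-5) = 4.770
pH = pKa + log(n_CH3COO-/n_CH3COOH) = 4.770 + log(0.0663/0.0764) = 4.770 + (-0.062)

pH = 4.71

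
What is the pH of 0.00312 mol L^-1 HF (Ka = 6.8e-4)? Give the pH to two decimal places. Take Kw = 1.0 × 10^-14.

HF ⇌ F- + H+
Let x = [H+] at equilibrium. Ka = x²/(0.00312 − x).
Here C₀/Ka ≈ 4.59, so the small-x approximation fails. Use the quadratic:
x = (−Ka + √(Ka² + 4·Ka·C₀))/2 = 1.16 × 10^-3 M
pH = −log[H+] = −log(1.16 × 10^-3) = 2.94

pH = 2.94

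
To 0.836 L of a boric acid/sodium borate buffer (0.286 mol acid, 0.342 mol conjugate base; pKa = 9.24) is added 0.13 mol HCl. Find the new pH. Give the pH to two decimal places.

pH = 8.95

Added H+ converts B(OH)4- to B(OH)3: B(OH)3 → 0.416 mol, B(OH)4- → 0.212 mol.
pH = pKa + log(n_B(OH)4-/n_B(OH)3) = 9.24 + log(0.212/0.416) = 9.24 + (-0.293)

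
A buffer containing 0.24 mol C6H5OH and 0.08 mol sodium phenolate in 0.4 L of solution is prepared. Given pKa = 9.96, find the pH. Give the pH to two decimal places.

pH = pKa + log([A⁻]/[HA]) = 9.96 + log(0.08/0.24)
pH = 9.96 + (-0.477) = 9.48

pH = 9.48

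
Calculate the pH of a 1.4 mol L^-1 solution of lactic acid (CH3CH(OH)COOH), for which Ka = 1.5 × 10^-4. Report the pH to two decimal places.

CH3CH(OH)COOH ⇌ CH3CH(OH)COO- + H+
From the ICE table, Ka = [H+]²/(1.4 − [H+]) = 1.5 × 10^-4.
Since Ka ≪ C₀, [H+] ≈ √(Ka·C₀) = 1.45 × 10^-2 M.
Check: 1% ionized — well under 5%, approximation valid.
pH = −log(1.45 × 10^-2) = 1.84

pH = 1.84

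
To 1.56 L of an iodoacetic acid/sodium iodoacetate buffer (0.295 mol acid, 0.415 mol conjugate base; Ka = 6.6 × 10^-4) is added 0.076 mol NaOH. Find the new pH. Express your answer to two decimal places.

OH- converts ICH2COOH to ICH2COO-: ICH2COOH → 0.219 mol, ICH2COO- → 0.491 mol.
pKa = −log(6.6 × 10^-4) = 3.180
pH = pKa + log([A⁻]/[HA]) = 3.180 + log(0.491/0.219) = 3.180 +0.351

pH = 3.53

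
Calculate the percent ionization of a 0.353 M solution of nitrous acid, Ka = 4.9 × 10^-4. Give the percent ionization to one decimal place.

HNO2 ⇌ NO2- + H+; let x = [H+] at equilibrium.
x ≈ √(Ka·C₀) = √(4.9 × 10^-4 × 0.353) = 1.32 × 10^-2 M
% ionization = x/C₀ × 100% = 1.32 × 10^-2/0.353 × 100% = 3.7%

3.7%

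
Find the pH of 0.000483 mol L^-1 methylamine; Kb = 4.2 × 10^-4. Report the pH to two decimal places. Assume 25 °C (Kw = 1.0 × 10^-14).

CH3NH2 + H2O ⇌ CH3NH3+ + OH-
From the ICE table, Kb = [OH-]²/(0.000483 − [OH-]) = 4.2 × 10^-4.
The 5% rule fails; solving [OH-]² + Kb·[OH-] − Kb·C₀ = 0 exactly:
[OH-] = (−Kb + √(Kb² + 4·Kb·C₀))/2 = 2.87 × 10^-4 M
pOH = 3.54, so pH = 14.00 − pOH = 10.46

pH = 10.46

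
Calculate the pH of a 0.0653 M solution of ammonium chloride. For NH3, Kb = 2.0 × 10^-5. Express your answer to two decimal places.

pH = 5.24

NH4+ is the conjugate acid of the weak base NH3.
Ka = Kw/Kb = 1.0×10^-14 / 2.0 × 10^-5 = 5.00 × 10^-10
From the ICE table, Ka = [H+]²/(0.0653 − [H+]) = 5.00 × 10^-10.
Assume [H+] ≪ 0.0653: [H+] ≈ √(5.00 × 10^-10 × 0.0653) = 5.71 × 10^-6 M
pH = −log[H+] = −log(5.71 × 10^-6) = 5.24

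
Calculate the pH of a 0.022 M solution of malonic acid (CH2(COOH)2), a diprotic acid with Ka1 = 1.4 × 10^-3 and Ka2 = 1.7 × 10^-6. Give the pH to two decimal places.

Since Ka1 ≫ Ka2, the first ionization dominates [H+].
Ka1 = x²/(0.022 − x) = 1.4 × 10^-3
Solving the quadratic: x = (−Ka1 + √(Ka1² + 4·Ka1·C₀))/2 = 4.89 × 10^-3 M
pH = −log(4.89 × 10^-3) = 2.31

pH = 2.31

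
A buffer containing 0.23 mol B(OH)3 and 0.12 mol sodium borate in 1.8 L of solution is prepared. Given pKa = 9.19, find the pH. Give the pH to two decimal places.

pH = 8.91

Henderson–Hasselbalch: pH = pKa + log([B(OH)4-]/[B(OH)3]) = 9.19 + log(0.12/0.23)
pH = 9.19 + (-0.283) = 8.91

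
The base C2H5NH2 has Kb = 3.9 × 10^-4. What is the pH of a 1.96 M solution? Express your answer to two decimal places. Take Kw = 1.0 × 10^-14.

C2H5NH2 + H2O ⇌ C2H5NH3+ + OH-
From the ICE table, Kb = [OH-]²/(1.96 − [OH-]) = 3.9 × 10^-4.
Assume [OH-] ≪ 1.96: [OH-] ≈ √(3.9 × 10^-4 × 1.96) = 2.76 × 10^-2 M
Check: 1.4% ionized — well under 5%, approximation valid.
pOH = 1.56, so pH = 14.00 − pOH = 12.44

pH = 12.44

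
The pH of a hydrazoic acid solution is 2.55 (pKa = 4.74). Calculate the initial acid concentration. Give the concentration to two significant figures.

C₀ = 4.4 × 10^-1 M

[H+] = 10^(-2.55) = 2.82 × 10^-3 M = x
Ka = 10^(−4.74) = 1.82 × 10^-5
Ka = x²/(C₀ − x) ⇒ C₀ = x + x²/Ka
C₀ = 2.82 × 10^-3 + (2.82 × 10^-3)²/(1.82 × 10^-5) = 4.40 × 10^-1 M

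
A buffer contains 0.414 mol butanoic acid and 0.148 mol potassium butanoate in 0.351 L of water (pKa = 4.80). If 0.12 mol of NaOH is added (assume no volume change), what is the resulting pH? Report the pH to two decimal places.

After neutralization: n(CH3(CH2)2COOH) = 0.294 mol, n(CH3(CH2)2COO-) = 0.268 mol.
pH = pKa + log(n_CH3(CH2)2COO-/n_CH3(CH2)2COOH) = 4.80 + log(0.268/0.294) = 4.80 + (-0.040)

pH = 4.76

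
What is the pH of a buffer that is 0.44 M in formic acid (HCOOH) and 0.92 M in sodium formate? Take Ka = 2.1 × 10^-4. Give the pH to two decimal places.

pH = 4.00

pKa = −log(2.1 × 10^-4) = 3.678
pH = pKa + log([A⁻]/[HA]) = 3.678 + log(0.92/0.44)
pH = 3.678 + (+0.320) = 4.00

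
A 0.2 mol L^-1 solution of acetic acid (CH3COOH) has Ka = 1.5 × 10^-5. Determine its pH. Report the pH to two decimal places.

pH = 2.76

CH3COOH ⇌ CH3COO- + H+
From the ICE table, Ka = [H+]²/(0.2 − [H+]) = 1.5 × 10^-5.
Neglecting [H+] in the denominator: [H+] = √(1.5 × 10^-5 × 0.2) = 1.73 × 10^-3 M
pH = −log[H+] = −log(1.73 × 10^-3) = 2.76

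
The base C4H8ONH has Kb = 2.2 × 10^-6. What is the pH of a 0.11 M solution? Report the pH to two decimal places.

C4H8ONH + H2O ⇌ C4H8ONH2+ + OH-
From the ICE table, Kb = x²/(0.11 − x) = 2.2 × 10^-6.
Since Kb ≪ C₀, x ≈ √(Kb·C₀) = 4.92 × 10^-4 M.
Check: 0.45% ionized — well under 5%, approximation valid.
pOH = 3.31, so pH = 14.00 − pOH = 10.69

pH = 10.69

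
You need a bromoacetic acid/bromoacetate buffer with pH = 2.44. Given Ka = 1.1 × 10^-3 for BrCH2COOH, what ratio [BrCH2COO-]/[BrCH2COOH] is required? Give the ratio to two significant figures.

pKa = -log(1.1 × 10^-3) = 2.959
pH = pKa + log(r) ⇒ log(r) = 2.44 − 2.959 = -0.519
r = [BrCH2COO-]/[BrCH2COOH] = 10^(-0.519) = 0.303

ratio = 0.30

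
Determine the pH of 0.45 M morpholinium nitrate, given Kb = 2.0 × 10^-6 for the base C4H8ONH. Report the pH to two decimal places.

pH = 4.32

C4H8ONH2+ is the conjugate acid of the weak base C4H8ONH.
Ka = Kw/Kb = 1.0×10^-14 / 2.0 × 10^-6 = 5.00 × 10^-9
From the ICE table, Ka = x²/(0.45 − x) = 5.00 × 10^-9.
Since Ka ≪ C₀, x ≈ √(Ka·C₀) = 4.74 × 10^-5 M.
pH = −log(4.74 × 10^-5) = 4.32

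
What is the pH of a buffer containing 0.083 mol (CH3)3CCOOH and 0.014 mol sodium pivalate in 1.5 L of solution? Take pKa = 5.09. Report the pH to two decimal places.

Using pH = pKa + log([base]/[acid]) with [base]/[acid] = 0.014/0.083:
pH = 5.09 + (-0.773) = 4.32

pH = 4.32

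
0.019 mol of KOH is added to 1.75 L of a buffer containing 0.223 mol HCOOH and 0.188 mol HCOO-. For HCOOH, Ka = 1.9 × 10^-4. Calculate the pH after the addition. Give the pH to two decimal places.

After neutralization: n(HCOOH) = 0.204 mol, n(HCOO-) = 0.207 mol.
pKa = −log(1.9 × 10^-4) = 3.721
pH = pKa + log([A⁻]/[HA]) = 3.721 + log(0.207/0.204) = 3.721 +0.006

pH = 3.73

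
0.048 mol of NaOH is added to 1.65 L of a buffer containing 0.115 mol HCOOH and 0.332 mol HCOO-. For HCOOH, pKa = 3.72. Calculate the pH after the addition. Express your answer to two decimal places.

OH- converts HCOOH to HCOO-: HCOOH → 0.067 mol, HCOO- → 0.38 mol.
Henderson–Hasselbalch with mole ratio 0.38/0.067: pH = 3.72 + (+0.754)

pH = 4.47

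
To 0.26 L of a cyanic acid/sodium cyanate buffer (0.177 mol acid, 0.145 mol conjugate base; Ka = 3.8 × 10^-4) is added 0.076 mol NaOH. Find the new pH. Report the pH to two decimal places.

pH = 3.76

OH- converts HOCN to OCN-: HOCN → 0.101 mol, OCN- → 0.221 mol.
pKa = −log(3.8 × 10^-4) = 3.420
pH = pKa + log(n_OCN-/n_HOCN) = 3.420 + log(0.221/0.101) = 3.420 + (+0.340)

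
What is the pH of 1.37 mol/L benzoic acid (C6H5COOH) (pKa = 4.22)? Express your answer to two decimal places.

C6H5COOH ⇌ C6H5COO- + H+
Ka = 10^(−4.22) = 6.03 × 10^-5
Ka = x²/(1.37 − x) = 6.03 × 10^-5
Since Ka ≪ C₀, x ≈ √(Ka·C₀) = 9.09 × 10^-3 M.
Check: 0.66% ionized — well under 5%, approximation valid.
pH = −log[H+] = −log(9.09 × 10^-3) = 2.04

pH = 2.04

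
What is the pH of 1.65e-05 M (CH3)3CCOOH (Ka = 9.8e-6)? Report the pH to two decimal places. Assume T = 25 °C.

pH = 5.06

(CH3)3CCOOH ⇌ (CH3)3CCOO- + H+
Ka = [H+]²/(1.65e-05 − [H+]) = 9.8 × 10^-6
[H+] is not negligible relative to C₀; solve [H+]² + 9.8e-06·[H+] − 1.62e-10 = 0.
[H+] = [−9.8e-06 + √(9.8e-06² + 6.47e-10)]/2 = 8.73 × 10^-6 M
pH = −log(8.73 × 10^-6) = 5.06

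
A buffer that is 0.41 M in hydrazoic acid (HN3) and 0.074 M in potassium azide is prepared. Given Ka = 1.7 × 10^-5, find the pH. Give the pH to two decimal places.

pKa = −log(1.7 × 10^-5) = 4.770
Using pH = pKa + log([base]/[acid]) with [base]/[acid] = 0.074/0.41:
pH = 4.770 + (-0.744) = 4.03

pH = 4.03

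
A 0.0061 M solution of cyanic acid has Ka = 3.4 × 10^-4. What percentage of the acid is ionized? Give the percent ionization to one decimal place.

HOCN ⇌ OCN- + H+; let x = [H+] at equilibrium.
Solve x² + 0.00034x − 2.07e-06 = 0 → x = 1.28 × 10^-3 M
Fraction ionized = 1.28 × 10^-3 / 0.0061 = 0.2098 → 21.0%

21.0%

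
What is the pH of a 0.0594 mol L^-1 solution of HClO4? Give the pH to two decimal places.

pH = 1.23

HClO4 is a strong acid and dissociates completely, so [H+] = 0.0594 M.
pH = -log(0.0594) = 1.23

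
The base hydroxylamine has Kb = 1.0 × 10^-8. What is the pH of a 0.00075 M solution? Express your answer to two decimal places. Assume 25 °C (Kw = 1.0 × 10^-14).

pH = 8.44

NH2OH + H2O ⇌ NH3OH+ + OH-
Let x = [OH-] at equilibrium. Kb = x²/(0.00075 − x).
Since Kb ≪ C₀, x ≈ √(Kb·C₀) = 2.74 × 10^-6 M.
pOH = 5.56, so pH = 14.00 − pOH = 8.44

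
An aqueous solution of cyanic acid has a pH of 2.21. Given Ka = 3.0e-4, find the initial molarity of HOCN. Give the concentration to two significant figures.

[H+] = 10^(-2.21) = 6.17 × 10^-3 M = x
Ka = x²/(C₀ − x) ⇒ C₀ = x + x²/Ka
C₀ = 6.17 × 10^-3 + (6.17 × 10^-3)²/(3.0 × 10^-4) = 1.33 × 10^-1 M

C₀ = 1.3 × 10^-1 M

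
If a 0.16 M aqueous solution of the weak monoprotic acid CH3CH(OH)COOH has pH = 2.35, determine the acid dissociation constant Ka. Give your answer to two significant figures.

Ka = 1.3 × 10^-4

[H+] = 10^(-2.35) = 4.47 × 10^-3 M
At equilibrium [HA] = 0.16 − 4.47 × 10^-3 = 1.56 × 10^-1 M
Ka = [H+][A-]/[HA] = (4.47 × 10^-3)² / 1.56 × 10^-1 = 1.3 × 10^-4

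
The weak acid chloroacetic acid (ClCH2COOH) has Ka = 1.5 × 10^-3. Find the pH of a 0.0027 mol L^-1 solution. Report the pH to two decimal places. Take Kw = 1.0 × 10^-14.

ClCH2COOH ⇌ ClCH2COO- + H+
Let x = [H+] at equilibrium. Ka = x²/(0.0027 − x).
x is not negligible relative to C₀; solve x² + 0.0015·x − 4.05e-06 = 0.
x = [−0.0015 + √(0.0015² + 1.62e-05)]/2 = 1.40 × 10^-3 M
pH = −log(1.40 × 10^-3) = 2.85

pH = 2.85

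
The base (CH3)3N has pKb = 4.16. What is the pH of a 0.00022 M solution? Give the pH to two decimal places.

pH = 9.97

(CH3)3N + H2O ⇌ (CH3)3NH+ + OH-
Kb = 10^(−4.16) = 6.92 × 10^-5
Kb = [OH-]²/(0.00022 − [OH-]) = 6.92 × 10^-5
The 5% rule fails; solving [OH-]² + Kb·[OH-] − Kb·C₀ = 0 exactly:
[OH-] = [−6.92e-05 + √(6.92e-05² + 6.09e-08)]/2 = 9.35 × 10^-5 M
pOH = −log(9.35 × 10^-5) = 4.03; pH = 14.00 − 4.03 = 9.97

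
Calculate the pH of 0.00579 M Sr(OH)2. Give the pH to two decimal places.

Sr(OH)2 is a strong base (each formula unit releases 2 OH-); [OH-] = 0.0116 M.
pOH = -log(0.0116) = 1.94
pH = 14.00 - 1.94 = 12.06

pH = 12.06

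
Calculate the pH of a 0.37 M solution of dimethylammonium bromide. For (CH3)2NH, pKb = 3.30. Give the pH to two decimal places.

(CH3)2NH2+ is the conjugate acid of the weak base (CH3)2NH.
Kb = 10^(−3.30) = 5.01 × 10^-4
Ka = Kw/Kb = 1.0×10^-14 / 5.01 × 10^-4 = 2.00 × 10^-11
Let x = [H+] at equilibrium. Ka = x²/(0.37 − x).
Neglecting x in the denominator: x = √(2.00 × 10^-11 × 0.37) = 2.72 × 10^-6 M
Check: 0.00074% ionized — well under 5%, approximation valid.
pH = −log[H+] = −log(2.72 × 10^-6) = 5.57

pH = 5.57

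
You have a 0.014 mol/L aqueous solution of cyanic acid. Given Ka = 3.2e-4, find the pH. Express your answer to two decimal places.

pH = 2.71

HOCN ⇌ OCN- + H+
From the ICE table, Ka = [H+]²/(0.014 − [H+]) = 3.2 × 10^-4.
[H+] is not negligible relative to C₀; solve [H+]² + 0.00032·[H+] − 4.48e-06 = 0.
[H+] = (−Ka + √(Ka² + 4·Ka·C₀))/2 = 1.96 × 10^-3 M
pH = −log[H+] = −log(1.96 × 10^-3) = 2.71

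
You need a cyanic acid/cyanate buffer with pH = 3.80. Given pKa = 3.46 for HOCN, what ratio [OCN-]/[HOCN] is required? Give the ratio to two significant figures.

pH = pKa + log(r) ⇒ log(r) = 3.80 − 3.46 = +0.34
r = [OCN-]/[HOCN] = 10^(+0.34) = 2.19

ratio = 2.2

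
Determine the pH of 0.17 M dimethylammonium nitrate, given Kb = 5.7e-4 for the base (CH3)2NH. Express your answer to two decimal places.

pH = 5.76

(CH3)2NH2+ is the conjugate acid of the weak base (CH3)2NH.
Ka = Kw/Kb = 1.0×10^-14 / 5.7 × 10^-4 = 1.75 × 10^-11
Ka = [H+]²/(0.17 − [H+]) = 1.75 × 10^-11
Neglecting [H+] in the denominator: [H+] = √(1.75 × 10^-11 × 0.17) = 1.72 × 10^-6 M
([H+]/C₀ = 0.001% < 5%, so the approximation holds.)
pH = −log[H+] = −log(1.72 × 10^-6) = 5.76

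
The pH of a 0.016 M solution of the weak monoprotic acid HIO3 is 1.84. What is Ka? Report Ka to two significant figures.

[H+] = 10^(-1.84) = 1.45 × 10^-2 M
At equilibrium [HA] = 0.016 − 1.45 × 10^-2 = 1.50 × 10^-3 M
Ka = [H+][A-]/[HA] = (1.45 × 10^-2)² / 1.50 × 10^-3 = 1.4 × 10^-1

Ka = 1.4 × 10^-1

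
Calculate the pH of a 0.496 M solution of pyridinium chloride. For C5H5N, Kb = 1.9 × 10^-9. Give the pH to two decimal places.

C5H5NH+ is the conjugate acid of the weak base C5H5N.
Ka = Kw/Kb = 1.0×10^-14 / 1.9 × 10^-9 = 5.26 × 10^-6
Let x = [H+] at equilibrium. Ka = x²/(0.496 − x).
Neglecting x in the denominator: x = √(5.26 × 10^-6 × 0.496) = 1.62 × 10^-3 M
pH = −log[H+] = −log(1.62 × 10^-3) = 2.79

pH = 2.79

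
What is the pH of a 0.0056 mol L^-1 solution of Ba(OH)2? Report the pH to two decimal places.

pH = 12.05

Ba(OH)2 is a strong base (each formula unit releases 2 OH-); [OH-] = 0.0112 M.
pOH = -log(0.0112) = 1.95
pH = 14.00 - 1.95 = 12.05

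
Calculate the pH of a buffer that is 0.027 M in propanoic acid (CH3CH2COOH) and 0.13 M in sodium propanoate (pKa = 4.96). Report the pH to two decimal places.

Using pH = pKa + log([base]/[acid]) with [base]/[acid] = 0.13/0.027:
pH = 4.96 + (+0.683) = 5.64

pH = 5.64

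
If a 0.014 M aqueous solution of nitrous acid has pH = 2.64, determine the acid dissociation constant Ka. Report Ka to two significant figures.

Ka = 4.5 × 10^-4

[H+] = 10^(-2.64) = 2.29 × 10^-3 M
At equilibrium [HA] = 0.014 − 2.29 × 10^-3 = 1.17 × 10^-2 M
Ka = [H+][A-]/[HA] = (2.29 × 10^-3)² / 1.17 × 10^-2 = 4.5 × 10^-4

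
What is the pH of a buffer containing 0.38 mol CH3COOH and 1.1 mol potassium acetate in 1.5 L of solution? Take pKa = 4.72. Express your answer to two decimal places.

Using pH = pKa + log([base]/[acid]) with [base]/[acid] = 1.1/0.38:
pH = 4.72 + (+0.462) = 5.18

pH = 5.18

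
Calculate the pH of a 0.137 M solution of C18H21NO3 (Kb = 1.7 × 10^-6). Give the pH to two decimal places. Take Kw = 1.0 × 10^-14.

pH = 10.68

C18H21NO3 + H2O ⇌ C18H22NO3+ + OH-
From the ICE table, Kb = x²/(0.137 − x) = 1.7 × 10^-6.
Assume x ≪ 0.137: x ≈ √(1.7 × 10^-6 × 0.137) = 4.83 × 10^-4 M
pOH = −log(4.83 × 10^-4) = 3.32; pH = 14.00 − 3.32 = 10.68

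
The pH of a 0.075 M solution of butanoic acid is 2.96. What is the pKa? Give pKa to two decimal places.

[H+] = 10^(-2.96) = 1.10 × 10^-3 M
At equilibrium [HA] = 0.075 − 1.10 × 10^-3 = 7.39 × 10^-2 M
Ka = [H+][A-]/[HA] = (1.10 × 10^-3)² / 7.39 × 10^-2 = 1.64 × 10^-5
pKa = -log(1.64 × 10^-5) = 4.79

pKa = 4.79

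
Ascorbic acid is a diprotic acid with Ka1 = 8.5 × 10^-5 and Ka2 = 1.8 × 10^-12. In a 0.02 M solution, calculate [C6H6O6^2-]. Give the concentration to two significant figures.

1.8 × 10^-12 M

First ionization gives [H+] ≈ [HC6H6O6-] = 1.26 × 10^-3 M.
Second step: Ka2 = [H+][C6H6O6^2-]/[HC6H6O6-] ≈ [C6H6O6^2-] (since [H+] ≈ [HC6H6O6-]).
So [C6H6O6^2-] ≈ Ka2.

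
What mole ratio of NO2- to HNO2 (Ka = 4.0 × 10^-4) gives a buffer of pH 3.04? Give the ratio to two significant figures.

pKa = -log(4.0 × 10^-4) = 3.398
pH = pKa + log(r) ⇒ log(r) = 3.04 − 3.398 = -0.358
r = [NO2-]/[HNO2] = 10^(-0.358) = 0.439

ratio = 0.44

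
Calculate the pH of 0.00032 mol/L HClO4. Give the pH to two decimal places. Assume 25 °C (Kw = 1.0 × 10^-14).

pH = 3.49

HClO4 is a strong acid and dissociates completely, so [H+] = 0.00032 M.
pH = -log(0.00032) = 3.49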